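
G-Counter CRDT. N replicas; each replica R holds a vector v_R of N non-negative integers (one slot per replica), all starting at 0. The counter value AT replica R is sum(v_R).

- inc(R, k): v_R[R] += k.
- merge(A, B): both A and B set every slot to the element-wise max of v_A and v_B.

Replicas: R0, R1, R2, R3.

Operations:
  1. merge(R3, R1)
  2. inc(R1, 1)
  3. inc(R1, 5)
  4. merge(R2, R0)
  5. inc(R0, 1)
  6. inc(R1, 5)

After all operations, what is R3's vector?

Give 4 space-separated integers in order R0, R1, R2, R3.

Op 1: merge R3<->R1 -> R3=(0,0,0,0) R1=(0,0,0,0)
Op 2: inc R1 by 1 -> R1=(0,1,0,0) value=1
Op 3: inc R1 by 5 -> R1=(0,6,0,0) value=6
Op 4: merge R2<->R0 -> R2=(0,0,0,0) R0=(0,0,0,0)
Op 5: inc R0 by 1 -> R0=(1,0,0,0) value=1
Op 6: inc R1 by 5 -> R1=(0,11,0,0) value=11

Answer: 0 0 0 0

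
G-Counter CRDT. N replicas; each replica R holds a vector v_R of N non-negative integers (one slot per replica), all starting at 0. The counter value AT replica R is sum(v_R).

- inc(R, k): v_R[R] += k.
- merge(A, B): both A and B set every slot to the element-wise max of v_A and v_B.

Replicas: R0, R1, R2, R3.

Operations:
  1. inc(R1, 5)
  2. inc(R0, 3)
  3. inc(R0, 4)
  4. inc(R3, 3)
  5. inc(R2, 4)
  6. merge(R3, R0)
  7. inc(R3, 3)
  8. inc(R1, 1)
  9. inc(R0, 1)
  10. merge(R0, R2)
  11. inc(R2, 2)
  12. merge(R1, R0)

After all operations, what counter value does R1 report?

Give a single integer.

Answer: 21

Derivation:
Op 1: inc R1 by 5 -> R1=(0,5,0,0) value=5
Op 2: inc R0 by 3 -> R0=(3,0,0,0) value=3
Op 3: inc R0 by 4 -> R0=(7,0,0,0) value=7
Op 4: inc R3 by 3 -> R3=(0,0,0,3) value=3
Op 5: inc R2 by 4 -> R2=(0,0,4,0) value=4
Op 6: merge R3<->R0 -> R3=(7,0,0,3) R0=(7,0,0,3)
Op 7: inc R3 by 3 -> R3=(7,0,0,6) value=13
Op 8: inc R1 by 1 -> R1=(0,6,0,0) value=6
Op 9: inc R0 by 1 -> R0=(8,0,0,3) value=11
Op 10: merge R0<->R2 -> R0=(8,0,4,3) R2=(8,0,4,3)
Op 11: inc R2 by 2 -> R2=(8,0,6,3) value=17
Op 12: merge R1<->R0 -> R1=(8,6,4,3) R0=(8,6,4,3)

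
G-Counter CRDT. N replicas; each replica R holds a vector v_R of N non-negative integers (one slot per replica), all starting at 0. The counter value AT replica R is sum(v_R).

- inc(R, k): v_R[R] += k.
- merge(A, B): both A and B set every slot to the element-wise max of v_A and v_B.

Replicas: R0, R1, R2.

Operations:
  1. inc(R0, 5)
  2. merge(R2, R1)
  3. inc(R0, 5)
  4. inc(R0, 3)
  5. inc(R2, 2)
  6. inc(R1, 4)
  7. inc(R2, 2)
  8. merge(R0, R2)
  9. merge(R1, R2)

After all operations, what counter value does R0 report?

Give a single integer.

Answer: 17

Derivation:
Op 1: inc R0 by 5 -> R0=(5,0,0) value=5
Op 2: merge R2<->R1 -> R2=(0,0,0) R1=(0,0,0)
Op 3: inc R0 by 5 -> R0=(10,0,0) value=10
Op 4: inc R0 by 3 -> R0=(13,0,0) value=13
Op 5: inc R2 by 2 -> R2=(0,0,2) value=2
Op 6: inc R1 by 4 -> R1=(0,4,0) value=4
Op 7: inc R2 by 2 -> R2=(0,0,4) value=4
Op 8: merge R0<->R2 -> R0=(13,0,4) R2=(13,0,4)
Op 9: merge R1<->R2 -> R1=(13,4,4) R2=(13,4,4)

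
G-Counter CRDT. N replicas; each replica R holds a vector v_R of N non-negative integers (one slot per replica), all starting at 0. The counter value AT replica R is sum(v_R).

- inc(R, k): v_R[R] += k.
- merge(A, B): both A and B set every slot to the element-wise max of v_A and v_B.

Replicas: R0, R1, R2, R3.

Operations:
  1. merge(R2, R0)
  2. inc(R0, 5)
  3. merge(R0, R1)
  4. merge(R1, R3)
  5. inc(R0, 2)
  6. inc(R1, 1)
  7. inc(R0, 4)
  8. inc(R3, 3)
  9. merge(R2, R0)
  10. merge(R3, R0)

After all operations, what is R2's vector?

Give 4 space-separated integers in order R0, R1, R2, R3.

Answer: 11 0 0 0

Derivation:
Op 1: merge R2<->R0 -> R2=(0,0,0,0) R0=(0,0,0,0)
Op 2: inc R0 by 5 -> R0=(5,0,0,0) value=5
Op 3: merge R0<->R1 -> R0=(5,0,0,0) R1=(5,0,0,0)
Op 4: merge R1<->R3 -> R1=(5,0,0,0) R3=(5,0,0,0)
Op 5: inc R0 by 2 -> R0=(7,0,0,0) value=7
Op 6: inc R1 by 1 -> R1=(5,1,0,0) value=6
Op 7: inc R0 by 4 -> R0=(11,0,0,0) value=11
Op 8: inc R3 by 3 -> R3=(5,0,0,3) value=8
Op 9: merge R2<->R0 -> R2=(11,0,0,0) R0=(11,0,0,0)
Op 10: merge R3<->R0 -> R3=(11,0,0,3) R0=(11,0,0,3)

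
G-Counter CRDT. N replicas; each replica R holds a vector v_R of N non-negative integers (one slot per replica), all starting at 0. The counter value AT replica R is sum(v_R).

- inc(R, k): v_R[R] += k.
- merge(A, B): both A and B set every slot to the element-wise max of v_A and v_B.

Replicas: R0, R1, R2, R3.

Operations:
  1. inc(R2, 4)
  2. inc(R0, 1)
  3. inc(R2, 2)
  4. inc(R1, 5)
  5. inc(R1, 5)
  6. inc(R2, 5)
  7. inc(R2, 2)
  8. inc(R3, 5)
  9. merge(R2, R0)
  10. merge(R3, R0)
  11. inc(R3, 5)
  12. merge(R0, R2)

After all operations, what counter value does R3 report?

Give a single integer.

Answer: 24

Derivation:
Op 1: inc R2 by 4 -> R2=(0,0,4,0) value=4
Op 2: inc R0 by 1 -> R0=(1,0,0,0) value=1
Op 3: inc R2 by 2 -> R2=(0,0,6,0) value=6
Op 4: inc R1 by 5 -> R1=(0,5,0,0) value=5
Op 5: inc R1 by 5 -> R1=(0,10,0,0) value=10
Op 6: inc R2 by 5 -> R2=(0,0,11,0) value=11
Op 7: inc R2 by 2 -> R2=(0,0,13,0) value=13
Op 8: inc R3 by 5 -> R3=(0,0,0,5) value=5
Op 9: merge R2<->R0 -> R2=(1,0,13,0) R0=(1,0,13,0)
Op 10: merge R3<->R0 -> R3=(1,0,13,5) R0=(1,0,13,5)
Op 11: inc R3 by 5 -> R3=(1,0,13,10) value=24
Op 12: merge R0<->R2 -> R0=(1,0,13,5) R2=(1,0,13,5)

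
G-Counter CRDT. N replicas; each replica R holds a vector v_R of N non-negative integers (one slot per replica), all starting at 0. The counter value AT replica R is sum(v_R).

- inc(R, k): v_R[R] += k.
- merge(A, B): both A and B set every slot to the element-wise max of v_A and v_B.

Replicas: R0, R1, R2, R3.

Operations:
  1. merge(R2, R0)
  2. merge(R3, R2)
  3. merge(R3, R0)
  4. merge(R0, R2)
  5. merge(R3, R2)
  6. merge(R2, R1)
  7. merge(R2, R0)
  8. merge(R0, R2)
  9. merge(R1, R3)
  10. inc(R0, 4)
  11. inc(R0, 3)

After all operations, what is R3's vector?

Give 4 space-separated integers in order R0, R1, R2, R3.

Op 1: merge R2<->R0 -> R2=(0,0,0,0) R0=(0,0,0,0)
Op 2: merge R3<->R2 -> R3=(0,0,0,0) R2=(0,0,0,0)
Op 3: merge R3<->R0 -> R3=(0,0,0,0) R0=(0,0,0,0)
Op 4: merge R0<->R2 -> R0=(0,0,0,0) R2=(0,0,0,0)
Op 5: merge R3<->R2 -> R3=(0,0,0,0) R2=(0,0,0,0)
Op 6: merge R2<->R1 -> R2=(0,0,0,0) R1=(0,0,0,0)
Op 7: merge R2<->R0 -> R2=(0,0,0,0) R0=(0,0,0,0)
Op 8: merge R0<->R2 -> R0=(0,0,0,0) R2=(0,0,0,0)
Op 9: merge R1<->R3 -> R1=(0,0,0,0) R3=(0,0,0,0)
Op 10: inc R0 by 4 -> R0=(4,0,0,0) value=4
Op 11: inc R0 by 3 -> R0=(7,0,0,0) value=7

Answer: 0 0 0 0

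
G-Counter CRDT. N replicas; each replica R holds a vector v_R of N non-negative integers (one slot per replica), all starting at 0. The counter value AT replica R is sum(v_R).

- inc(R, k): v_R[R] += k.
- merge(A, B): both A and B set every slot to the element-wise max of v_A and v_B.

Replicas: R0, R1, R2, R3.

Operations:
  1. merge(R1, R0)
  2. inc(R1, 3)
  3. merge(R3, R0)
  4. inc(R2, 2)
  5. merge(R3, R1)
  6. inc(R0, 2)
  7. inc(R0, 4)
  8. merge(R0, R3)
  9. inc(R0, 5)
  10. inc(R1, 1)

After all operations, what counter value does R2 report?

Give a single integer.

Answer: 2

Derivation:
Op 1: merge R1<->R0 -> R1=(0,0,0,0) R0=(0,0,0,0)
Op 2: inc R1 by 3 -> R1=(0,3,0,0) value=3
Op 3: merge R3<->R0 -> R3=(0,0,0,0) R0=(0,0,0,0)
Op 4: inc R2 by 2 -> R2=(0,0,2,0) value=2
Op 5: merge R3<->R1 -> R3=(0,3,0,0) R1=(0,3,0,0)
Op 6: inc R0 by 2 -> R0=(2,0,0,0) value=2
Op 7: inc R0 by 4 -> R0=(6,0,0,0) value=6
Op 8: merge R0<->R3 -> R0=(6,3,0,0) R3=(6,3,0,0)
Op 9: inc R0 by 5 -> R0=(11,3,0,0) value=14
Op 10: inc R1 by 1 -> R1=(0,4,0,0) value=4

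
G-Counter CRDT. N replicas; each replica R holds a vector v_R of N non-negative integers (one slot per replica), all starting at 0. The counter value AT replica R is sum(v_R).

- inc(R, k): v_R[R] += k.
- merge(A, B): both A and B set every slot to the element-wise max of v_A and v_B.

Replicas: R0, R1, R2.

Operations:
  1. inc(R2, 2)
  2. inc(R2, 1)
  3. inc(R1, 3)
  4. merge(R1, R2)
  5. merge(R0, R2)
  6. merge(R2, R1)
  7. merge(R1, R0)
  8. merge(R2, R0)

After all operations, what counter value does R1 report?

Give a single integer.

Op 1: inc R2 by 2 -> R2=(0,0,2) value=2
Op 2: inc R2 by 1 -> R2=(0,0,3) value=3
Op 3: inc R1 by 3 -> R1=(0,3,0) value=3
Op 4: merge R1<->R2 -> R1=(0,3,3) R2=(0,3,3)
Op 5: merge R0<->R2 -> R0=(0,3,3) R2=(0,3,3)
Op 6: merge R2<->R1 -> R2=(0,3,3) R1=(0,3,3)
Op 7: merge R1<->R0 -> R1=(0,3,3) R0=(0,3,3)
Op 8: merge R2<->R0 -> R2=(0,3,3) R0=(0,3,3)

Answer: 6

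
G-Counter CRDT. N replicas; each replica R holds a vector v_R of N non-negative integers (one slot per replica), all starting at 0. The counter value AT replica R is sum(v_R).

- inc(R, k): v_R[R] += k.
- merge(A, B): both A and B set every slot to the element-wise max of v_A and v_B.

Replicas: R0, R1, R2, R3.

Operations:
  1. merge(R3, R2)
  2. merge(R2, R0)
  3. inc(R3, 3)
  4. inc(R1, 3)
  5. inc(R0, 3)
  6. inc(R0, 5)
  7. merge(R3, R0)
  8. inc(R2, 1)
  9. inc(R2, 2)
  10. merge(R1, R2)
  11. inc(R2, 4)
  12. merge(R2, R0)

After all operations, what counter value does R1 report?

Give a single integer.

Answer: 6

Derivation:
Op 1: merge R3<->R2 -> R3=(0,0,0,0) R2=(0,0,0,0)
Op 2: merge R2<->R0 -> R2=(0,0,0,0) R0=(0,0,0,0)
Op 3: inc R3 by 3 -> R3=(0,0,0,3) value=3
Op 4: inc R1 by 3 -> R1=(0,3,0,0) value=3
Op 5: inc R0 by 3 -> R0=(3,0,0,0) value=3
Op 6: inc R0 by 5 -> R0=(8,0,0,0) value=8
Op 7: merge R3<->R0 -> R3=(8,0,0,3) R0=(8,0,0,3)
Op 8: inc R2 by 1 -> R2=(0,0,1,0) value=1
Op 9: inc R2 by 2 -> R2=(0,0,3,0) value=3
Op 10: merge R1<->R2 -> R1=(0,3,3,0) R2=(0,3,3,0)
Op 11: inc R2 by 4 -> R2=(0,3,7,0) value=10
Op 12: merge R2<->R0 -> R2=(8,3,7,3) R0=(8,3,7,3)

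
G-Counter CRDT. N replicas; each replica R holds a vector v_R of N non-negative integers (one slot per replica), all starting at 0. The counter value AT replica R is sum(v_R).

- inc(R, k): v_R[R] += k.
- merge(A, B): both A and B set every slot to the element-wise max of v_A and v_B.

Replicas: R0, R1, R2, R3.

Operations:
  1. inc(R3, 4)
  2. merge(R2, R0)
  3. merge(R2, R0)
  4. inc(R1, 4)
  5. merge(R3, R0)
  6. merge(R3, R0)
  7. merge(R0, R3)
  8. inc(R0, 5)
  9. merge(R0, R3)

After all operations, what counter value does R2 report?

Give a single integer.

Op 1: inc R3 by 4 -> R3=(0,0,0,4) value=4
Op 2: merge R2<->R0 -> R2=(0,0,0,0) R0=(0,0,0,0)
Op 3: merge R2<->R0 -> R2=(0,0,0,0) R0=(0,0,0,0)
Op 4: inc R1 by 4 -> R1=(0,4,0,0) value=4
Op 5: merge R3<->R0 -> R3=(0,0,0,4) R0=(0,0,0,4)
Op 6: merge R3<->R0 -> R3=(0,0,0,4) R0=(0,0,0,4)
Op 7: merge R0<->R3 -> R0=(0,0,0,4) R3=(0,0,0,4)
Op 8: inc R0 by 5 -> R0=(5,0,0,4) value=9
Op 9: merge R0<->R3 -> R0=(5,0,0,4) R3=(5,0,0,4)

Answer: 0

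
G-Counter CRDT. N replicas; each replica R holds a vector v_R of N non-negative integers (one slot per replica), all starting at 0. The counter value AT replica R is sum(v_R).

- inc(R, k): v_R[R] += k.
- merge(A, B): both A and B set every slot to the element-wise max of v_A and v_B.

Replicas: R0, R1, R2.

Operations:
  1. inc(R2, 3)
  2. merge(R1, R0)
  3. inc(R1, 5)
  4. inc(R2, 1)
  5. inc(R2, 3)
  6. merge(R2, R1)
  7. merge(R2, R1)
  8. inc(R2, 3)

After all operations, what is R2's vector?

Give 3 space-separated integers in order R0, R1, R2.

Op 1: inc R2 by 3 -> R2=(0,0,3) value=3
Op 2: merge R1<->R0 -> R1=(0,0,0) R0=(0,0,0)
Op 3: inc R1 by 5 -> R1=(0,5,0) value=5
Op 4: inc R2 by 1 -> R2=(0,0,4) value=4
Op 5: inc R2 by 3 -> R2=(0,0,7) value=7
Op 6: merge R2<->R1 -> R2=(0,5,7) R1=(0,5,7)
Op 7: merge R2<->R1 -> R2=(0,5,7) R1=(0,5,7)
Op 8: inc R2 by 3 -> R2=(0,5,10) value=15

Answer: 0 5 10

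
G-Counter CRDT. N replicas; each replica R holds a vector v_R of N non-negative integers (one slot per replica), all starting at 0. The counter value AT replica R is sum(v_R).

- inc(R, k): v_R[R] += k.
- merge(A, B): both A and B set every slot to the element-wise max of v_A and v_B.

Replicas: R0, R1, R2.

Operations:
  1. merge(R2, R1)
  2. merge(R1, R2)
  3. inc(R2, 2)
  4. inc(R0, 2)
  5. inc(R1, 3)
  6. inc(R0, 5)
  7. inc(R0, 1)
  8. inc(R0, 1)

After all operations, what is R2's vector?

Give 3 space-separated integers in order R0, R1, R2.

Op 1: merge R2<->R1 -> R2=(0,0,0) R1=(0,0,0)
Op 2: merge R1<->R2 -> R1=(0,0,0) R2=(0,0,0)
Op 3: inc R2 by 2 -> R2=(0,0,2) value=2
Op 4: inc R0 by 2 -> R0=(2,0,0) value=2
Op 5: inc R1 by 3 -> R1=(0,3,0) value=3
Op 6: inc R0 by 5 -> R0=(7,0,0) value=7
Op 7: inc R0 by 1 -> R0=(8,0,0) value=8
Op 8: inc R0 by 1 -> R0=(9,0,0) value=9

Answer: 0 0 2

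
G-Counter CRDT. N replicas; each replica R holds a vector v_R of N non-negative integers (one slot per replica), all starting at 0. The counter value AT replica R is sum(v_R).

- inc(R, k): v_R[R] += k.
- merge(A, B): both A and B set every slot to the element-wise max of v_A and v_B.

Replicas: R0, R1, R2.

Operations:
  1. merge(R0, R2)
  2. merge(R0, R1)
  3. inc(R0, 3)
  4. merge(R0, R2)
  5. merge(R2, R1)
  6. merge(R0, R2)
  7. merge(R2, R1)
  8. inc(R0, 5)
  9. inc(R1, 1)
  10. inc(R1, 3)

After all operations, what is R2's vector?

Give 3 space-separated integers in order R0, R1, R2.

Op 1: merge R0<->R2 -> R0=(0,0,0) R2=(0,0,0)
Op 2: merge R0<->R1 -> R0=(0,0,0) R1=(0,0,0)
Op 3: inc R0 by 3 -> R0=(3,0,0) value=3
Op 4: merge R0<->R2 -> R0=(3,0,0) R2=(3,0,0)
Op 5: merge R2<->R1 -> R2=(3,0,0) R1=(3,0,0)
Op 6: merge R0<->R2 -> R0=(3,0,0) R2=(3,0,0)
Op 7: merge R2<->R1 -> R2=(3,0,0) R1=(3,0,0)
Op 8: inc R0 by 5 -> R0=(8,0,0) value=8
Op 9: inc R1 by 1 -> R1=(3,1,0) value=4
Op 10: inc R1 by 3 -> R1=(3,4,0) value=7

Answer: 3 0 0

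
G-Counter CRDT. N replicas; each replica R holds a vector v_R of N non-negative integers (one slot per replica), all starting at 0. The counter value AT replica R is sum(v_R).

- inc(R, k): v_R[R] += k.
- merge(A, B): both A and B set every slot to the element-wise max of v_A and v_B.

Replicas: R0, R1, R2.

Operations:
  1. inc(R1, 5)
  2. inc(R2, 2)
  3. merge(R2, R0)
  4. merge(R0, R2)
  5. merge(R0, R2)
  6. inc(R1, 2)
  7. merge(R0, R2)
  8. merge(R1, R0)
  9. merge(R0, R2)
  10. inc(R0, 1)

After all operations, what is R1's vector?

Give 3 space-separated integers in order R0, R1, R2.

Op 1: inc R1 by 5 -> R1=(0,5,0) value=5
Op 2: inc R2 by 2 -> R2=(0,0,2) value=2
Op 3: merge R2<->R0 -> R2=(0,0,2) R0=(0,0,2)
Op 4: merge R0<->R2 -> R0=(0,0,2) R2=(0,0,2)
Op 5: merge R0<->R2 -> R0=(0,0,2) R2=(0,0,2)
Op 6: inc R1 by 2 -> R1=(0,7,0) value=7
Op 7: merge R0<->R2 -> R0=(0,0,2) R2=(0,0,2)
Op 8: merge R1<->R0 -> R1=(0,7,2) R0=(0,7,2)
Op 9: merge R0<->R2 -> R0=(0,7,2) R2=(0,7,2)
Op 10: inc R0 by 1 -> R0=(1,7,2) value=10

Answer: 0 7 2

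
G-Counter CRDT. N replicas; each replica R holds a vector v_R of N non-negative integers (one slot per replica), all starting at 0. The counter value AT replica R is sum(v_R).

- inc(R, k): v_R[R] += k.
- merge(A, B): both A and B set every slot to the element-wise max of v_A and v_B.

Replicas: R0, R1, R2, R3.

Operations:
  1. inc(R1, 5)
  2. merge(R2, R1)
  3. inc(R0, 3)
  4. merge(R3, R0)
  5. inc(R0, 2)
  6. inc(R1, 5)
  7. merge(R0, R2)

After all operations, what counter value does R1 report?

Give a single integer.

Answer: 10

Derivation:
Op 1: inc R1 by 5 -> R1=(0,5,0,0) value=5
Op 2: merge R2<->R1 -> R2=(0,5,0,0) R1=(0,5,0,0)
Op 3: inc R0 by 3 -> R0=(3,0,0,0) value=3
Op 4: merge R3<->R0 -> R3=(3,0,0,0) R0=(3,0,0,0)
Op 5: inc R0 by 2 -> R0=(5,0,0,0) value=5
Op 6: inc R1 by 5 -> R1=(0,10,0,0) value=10
Op 7: merge R0<->R2 -> R0=(5,5,0,0) R2=(5,5,0,0)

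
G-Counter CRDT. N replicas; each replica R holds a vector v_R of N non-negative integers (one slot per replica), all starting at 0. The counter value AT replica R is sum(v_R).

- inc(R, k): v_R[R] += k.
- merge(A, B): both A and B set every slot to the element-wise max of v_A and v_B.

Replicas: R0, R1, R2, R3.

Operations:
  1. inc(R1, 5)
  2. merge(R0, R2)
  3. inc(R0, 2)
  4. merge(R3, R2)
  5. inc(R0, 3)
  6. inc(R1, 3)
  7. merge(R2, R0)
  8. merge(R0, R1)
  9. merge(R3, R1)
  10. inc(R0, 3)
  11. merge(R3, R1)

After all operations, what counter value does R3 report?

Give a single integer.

Op 1: inc R1 by 5 -> R1=(0,5,0,0) value=5
Op 2: merge R0<->R2 -> R0=(0,0,0,0) R2=(0,0,0,0)
Op 3: inc R0 by 2 -> R0=(2,0,0,0) value=2
Op 4: merge R3<->R2 -> R3=(0,0,0,0) R2=(0,0,0,0)
Op 5: inc R0 by 3 -> R0=(5,0,0,0) value=5
Op 6: inc R1 by 3 -> R1=(0,8,0,0) value=8
Op 7: merge R2<->R0 -> R2=(5,0,0,0) R0=(5,0,0,0)
Op 8: merge R0<->R1 -> R0=(5,8,0,0) R1=(5,8,0,0)
Op 9: merge R3<->R1 -> R3=(5,8,0,0) R1=(5,8,0,0)
Op 10: inc R0 by 3 -> R0=(8,8,0,0) value=16
Op 11: merge R3<->R1 -> R3=(5,8,0,0) R1=(5,8,0,0)

Answer: 13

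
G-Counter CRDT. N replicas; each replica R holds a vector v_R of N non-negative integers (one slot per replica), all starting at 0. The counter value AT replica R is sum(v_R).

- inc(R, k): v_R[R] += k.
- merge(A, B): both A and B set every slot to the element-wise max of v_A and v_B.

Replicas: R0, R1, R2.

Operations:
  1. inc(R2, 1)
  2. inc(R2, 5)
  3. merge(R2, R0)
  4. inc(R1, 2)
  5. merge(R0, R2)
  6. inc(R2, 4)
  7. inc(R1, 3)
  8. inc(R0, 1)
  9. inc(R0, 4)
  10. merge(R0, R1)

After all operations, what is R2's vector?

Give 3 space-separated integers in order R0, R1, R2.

Answer: 0 0 10

Derivation:
Op 1: inc R2 by 1 -> R2=(0,0,1) value=1
Op 2: inc R2 by 5 -> R2=(0,0,6) value=6
Op 3: merge R2<->R0 -> R2=(0,0,6) R0=(0,0,6)
Op 4: inc R1 by 2 -> R1=(0,2,0) value=2
Op 5: merge R0<->R2 -> R0=(0,0,6) R2=(0,0,6)
Op 6: inc R2 by 4 -> R2=(0,0,10) value=10
Op 7: inc R1 by 3 -> R1=(0,5,0) value=5
Op 8: inc R0 by 1 -> R0=(1,0,6) value=7
Op 9: inc R0 by 4 -> R0=(5,0,6) value=11
Op 10: merge R0<->R1 -> R0=(5,5,6) R1=(5,5,6)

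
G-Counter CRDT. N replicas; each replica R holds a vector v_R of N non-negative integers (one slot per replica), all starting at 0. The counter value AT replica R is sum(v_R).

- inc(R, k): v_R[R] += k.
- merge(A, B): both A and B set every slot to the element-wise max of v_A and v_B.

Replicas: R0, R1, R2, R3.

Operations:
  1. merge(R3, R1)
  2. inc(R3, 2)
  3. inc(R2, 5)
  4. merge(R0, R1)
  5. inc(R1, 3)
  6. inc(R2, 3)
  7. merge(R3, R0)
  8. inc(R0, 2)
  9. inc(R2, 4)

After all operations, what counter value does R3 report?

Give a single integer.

Op 1: merge R3<->R1 -> R3=(0,0,0,0) R1=(0,0,0,0)
Op 2: inc R3 by 2 -> R3=(0,0,0,2) value=2
Op 3: inc R2 by 5 -> R2=(0,0,5,0) value=5
Op 4: merge R0<->R1 -> R0=(0,0,0,0) R1=(0,0,0,0)
Op 5: inc R1 by 3 -> R1=(0,3,0,0) value=3
Op 6: inc R2 by 3 -> R2=(0,0,8,0) value=8
Op 7: merge R3<->R0 -> R3=(0,0,0,2) R0=(0,0,0,2)
Op 8: inc R0 by 2 -> R0=(2,0,0,2) value=4
Op 9: inc R2 by 4 -> R2=(0,0,12,0) value=12

Answer: 2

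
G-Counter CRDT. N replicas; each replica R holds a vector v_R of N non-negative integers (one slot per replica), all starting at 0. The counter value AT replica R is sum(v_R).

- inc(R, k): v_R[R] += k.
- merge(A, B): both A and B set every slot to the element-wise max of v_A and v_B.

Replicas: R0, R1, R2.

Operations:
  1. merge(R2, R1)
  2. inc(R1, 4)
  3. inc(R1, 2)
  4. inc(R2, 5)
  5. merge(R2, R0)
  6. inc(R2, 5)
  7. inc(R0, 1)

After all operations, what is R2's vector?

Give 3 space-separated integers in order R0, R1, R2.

Answer: 0 0 10

Derivation:
Op 1: merge R2<->R1 -> R2=(0,0,0) R1=(0,0,0)
Op 2: inc R1 by 4 -> R1=(0,4,0) value=4
Op 3: inc R1 by 2 -> R1=(0,6,0) value=6
Op 4: inc R2 by 5 -> R2=(0,0,5) value=5
Op 5: merge R2<->R0 -> R2=(0,0,5) R0=(0,0,5)
Op 6: inc R2 by 5 -> R2=(0,0,10) value=10
Op 7: inc R0 by 1 -> R0=(1,0,5) value=6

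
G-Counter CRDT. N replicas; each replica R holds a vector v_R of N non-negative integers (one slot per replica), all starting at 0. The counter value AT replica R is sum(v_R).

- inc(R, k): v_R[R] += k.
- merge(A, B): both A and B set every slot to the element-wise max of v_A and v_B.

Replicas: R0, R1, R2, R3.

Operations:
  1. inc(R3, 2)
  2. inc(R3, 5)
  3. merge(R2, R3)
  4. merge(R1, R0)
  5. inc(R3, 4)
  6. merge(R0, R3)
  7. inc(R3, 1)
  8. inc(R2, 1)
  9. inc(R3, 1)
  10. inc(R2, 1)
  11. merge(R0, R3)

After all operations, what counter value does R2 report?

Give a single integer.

Answer: 9

Derivation:
Op 1: inc R3 by 2 -> R3=(0,0,0,2) value=2
Op 2: inc R3 by 5 -> R3=(0,0,0,7) value=7
Op 3: merge R2<->R3 -> R2=(0,0,0,7) R3=(0,0,0,7)
Op 4: merge R1<->R0 -> R1=(0,0,0,0) R0=(0,0,0,0)
Op 5: inc R3 by 4 -> R3=(0,0,0,11) value=11
Op 6: merge R0<->R3 -> R0=(0,0,0,11) R3=(0,0,0,11)
Op 7: inc R3 by 1 -> R3=(0,0,0,12) value=12
Op 8: inc R2 by 1 -> R2=(0,0,1,7) value=8
Op 9: inc R3 by 1 -> R3=(0,0,0,13) value=13
Op 10: inc R2 by 1 -> R2=(0,0,2,7) value=9
Op 11: merge R0<->R3 -> R0=(0,0,0,13) R3=(0,0,0,13)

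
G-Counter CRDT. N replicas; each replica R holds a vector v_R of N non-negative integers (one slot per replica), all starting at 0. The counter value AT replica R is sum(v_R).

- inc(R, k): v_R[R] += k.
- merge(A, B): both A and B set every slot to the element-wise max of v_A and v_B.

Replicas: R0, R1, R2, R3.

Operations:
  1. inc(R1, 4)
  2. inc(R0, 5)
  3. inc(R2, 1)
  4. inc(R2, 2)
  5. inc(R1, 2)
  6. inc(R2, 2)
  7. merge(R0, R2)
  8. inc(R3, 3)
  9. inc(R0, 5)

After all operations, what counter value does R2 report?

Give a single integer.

Op 1: inc R1 by 4 -> R1=(0,4,0,0) value=4
Op 2: inc R0 by 5 -> R0=(5,0,0,0) value=5
Op 3: inc R2 by 1 -> R2=(0,0,1,0) value=1
Op 4: inc R2 by 2 -> R2=(0,0,3,0) value=3
Op 5: inc R1 by 2 -> R1=(0,6,0,0) value=6
Op 6: inc R2 by 2 -> R2=(0,0,5,0) value=5
Op 7: merge R0<->R2 -> R0=(5,0,5,0) R2=(5,0,5,0)
Op 8: inc R3 by 3 -> R3=(0,0,0,3) value=3
Op 9: inc R0 by 5 -> R0=(10,0,5,0) value=15

Answer: 10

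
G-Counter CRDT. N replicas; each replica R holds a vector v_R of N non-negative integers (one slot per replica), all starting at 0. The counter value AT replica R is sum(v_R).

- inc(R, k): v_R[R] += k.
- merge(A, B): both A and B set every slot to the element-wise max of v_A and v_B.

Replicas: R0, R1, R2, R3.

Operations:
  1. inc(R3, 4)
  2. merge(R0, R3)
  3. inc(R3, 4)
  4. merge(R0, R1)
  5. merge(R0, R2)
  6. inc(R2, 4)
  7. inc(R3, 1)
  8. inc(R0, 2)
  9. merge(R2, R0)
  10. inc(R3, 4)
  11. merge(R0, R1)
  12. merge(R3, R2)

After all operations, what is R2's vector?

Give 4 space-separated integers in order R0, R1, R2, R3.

Op 1: inc R3 by 4 -> R3=(0,0,0,4) value=4
Op 2: merge R0<->R3 -> R0=(0,0,0,4) R3=(0,0,0,4)
Op 3: inc R3 by 4 -> R3=(0,0,0,8) value=8
Op 4: merge R0<->R1 -> R0=(0,0,0,4) R1=(0,0,0,4)
Op 5: merge R0<->R2 -> R0=(0,0,0,4) R2=(0,0,0,4)
Op 6: inc R2 by 4 -> R2=(0,0,4,4) value=8
Op 7: inc R3 by 1 -> R3=(0,0,0,9) value=9
Op 8: inc R0 by 2 -> R0=(2,0,0,4) value=6
Op 9: merge R2<->R0 -> R2=(2,0,4,4) R0=(2,0,4,4)
Op 10: inc R3 by 4 -> R3=(0,0,0,13) value=13
Op 11: merge R0<->R1 -> R0=(2,0,4,4) R1=(2,0,4,4)
Op 12: merge R3<->R2 -> R3=(2,0,4,13) R2=(2,0,4,13)

Answer: 2 0 4 13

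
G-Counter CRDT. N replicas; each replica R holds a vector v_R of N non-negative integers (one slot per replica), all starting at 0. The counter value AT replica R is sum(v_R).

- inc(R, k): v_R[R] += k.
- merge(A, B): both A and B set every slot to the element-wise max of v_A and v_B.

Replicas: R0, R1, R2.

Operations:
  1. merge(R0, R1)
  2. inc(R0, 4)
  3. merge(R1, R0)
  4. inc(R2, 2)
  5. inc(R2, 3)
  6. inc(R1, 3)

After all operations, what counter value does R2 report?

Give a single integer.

Op 1: merge R0<->R1 -> R0=(0,0,0) R1=(0,0,0)
Op 2: inc R0 by 4 -> R0=(4,0,0) value=4
Op 3: merge R1<->R0 -> R1=(4,0,0) R0=(4,0,0)
Op 4: inc R2 by 2 -> R2=(0,0,2) value=2
Op 5: inc R2 by 3 -> R2=(0,0,5) value=5
Op 6: inc R1 by 3 -> R1=(4,3,0) value=7

Answer: 5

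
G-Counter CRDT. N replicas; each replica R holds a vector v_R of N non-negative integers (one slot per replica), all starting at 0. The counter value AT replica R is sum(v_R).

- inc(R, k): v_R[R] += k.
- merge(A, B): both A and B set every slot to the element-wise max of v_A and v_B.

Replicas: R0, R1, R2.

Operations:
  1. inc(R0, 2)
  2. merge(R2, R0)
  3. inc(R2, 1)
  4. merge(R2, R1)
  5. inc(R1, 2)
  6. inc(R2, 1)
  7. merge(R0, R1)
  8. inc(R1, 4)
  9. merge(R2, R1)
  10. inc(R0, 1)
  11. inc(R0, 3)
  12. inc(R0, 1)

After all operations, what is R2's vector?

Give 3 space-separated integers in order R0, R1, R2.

Answer: 2 6 2

Derivation:
Op 1: inc R0 by 2 -> R0=(2,0,0) value=2
Op 2: merge R2<->R0 -> R2=(2,0,0) R0=(2,0,0)
Op 3: inc R2 by 1 -> R2=(2,0,1) value=3
Op 4: merge R2<->R1 -> R2=(2,0,1) R1=(2,0,1)
Op 5: inc R1 by 2 -> R1=(2,2,1) value=5
Op 6: inc R2 by 1 -> R2=(2,0,2) value=4
Op 7: merge R0<->R1 -> R0=(2,2,1) R1=(2,2,1)
Op 8: inc R1 by 4 -> R1=(2,6,1) value=9
Op 9: merge R2<->R1 -> R2=(2,6,2) R1=(2,6,2)
Op 10: inc R0 by 1 -> R0=(3,2,1) value=6
Op 11: inc R0 by 3 -> R0=(6,2,1) value=9
Op 12: inc R0 by 1 -> R0=(7,2,1) value=10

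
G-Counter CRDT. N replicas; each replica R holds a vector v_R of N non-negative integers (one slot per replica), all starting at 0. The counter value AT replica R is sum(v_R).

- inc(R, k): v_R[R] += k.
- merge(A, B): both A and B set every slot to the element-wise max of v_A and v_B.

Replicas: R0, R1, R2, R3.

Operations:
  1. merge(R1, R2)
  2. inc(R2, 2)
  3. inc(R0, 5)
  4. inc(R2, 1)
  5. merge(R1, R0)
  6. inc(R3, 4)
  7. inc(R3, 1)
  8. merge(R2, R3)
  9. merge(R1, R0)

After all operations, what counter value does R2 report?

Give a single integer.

Op 1: merge R1<->R2 -> R1=(0,0,0,0) R2=(0,0,0,0)
Op 2: inc R2 by 2 -> R2=(0,0,2,0) value=2
Op 3: inc R0 by 5 -> R0=(5,0,0,0) value=5
Op 4: inc R2 by 1 -> R2=(0,0,3,0) value=3
Op 5: merge R1<->R0 -> R1=(5,0,0,0) R0=(5,0,0,0)
Op 6: inc R3 by 4 -> R3=(0,0,0,4) value=4
Op 7: inc R3 by 1 -> R3=(0,0,0,5) value=5
Op 8: merge R2<->R3 -> R2=(0,0,3,5) R3=(0,0,3,5)
Op 9: merge R1<->R0 -> R1=(5,0,0,0) R0=(5,0,0,0)

Answer: 8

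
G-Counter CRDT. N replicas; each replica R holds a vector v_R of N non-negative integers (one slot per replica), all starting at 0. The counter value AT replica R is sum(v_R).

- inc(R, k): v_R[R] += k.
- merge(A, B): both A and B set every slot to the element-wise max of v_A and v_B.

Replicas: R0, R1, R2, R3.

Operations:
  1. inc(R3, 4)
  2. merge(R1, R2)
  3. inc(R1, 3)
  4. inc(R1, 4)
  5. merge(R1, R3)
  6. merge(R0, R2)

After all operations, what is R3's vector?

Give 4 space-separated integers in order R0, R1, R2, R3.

Answer: 0 7 0 4

Derivation:
Op 1: inc R3 by 4 -> R3=(0,0,0,4) value=4
Op 2: merge R1<->R2 -> R1=(0,0,0,0) R2=(0,0,0,0)
Op 3: inc R1 by 3 -> R1=(0,3,0,0) value=3
Op 4: inc R1 by 4 -> R1=(0,7,0,0) value=7
Op 5: merge R1<->R3 -> R1=(0,7,0,4) R3=(0,7,0,4)
Op 6: merge R0<->R2 -> R0=(0,0,0,0) R2=(0,0,0,0)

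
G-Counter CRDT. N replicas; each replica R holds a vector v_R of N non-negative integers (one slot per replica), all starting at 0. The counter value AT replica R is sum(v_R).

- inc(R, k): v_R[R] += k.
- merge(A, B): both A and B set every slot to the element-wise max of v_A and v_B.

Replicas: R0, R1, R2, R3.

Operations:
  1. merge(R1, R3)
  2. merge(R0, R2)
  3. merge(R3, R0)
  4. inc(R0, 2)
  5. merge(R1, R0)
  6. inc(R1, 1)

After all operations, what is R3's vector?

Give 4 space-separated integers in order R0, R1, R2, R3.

Op 1: merge R1<->R3 -> R1=(0,0,0,0) R3=(0,0,0,0)
Op 2: merge R0<->R2 -> R0=(0,0,0,0) R2=(0,0,0,0)
Op 3: merge R3<->R0 -> R3=(0,0,0,0) R0=(0,0,0,0)
Op 4: inc R0 by 2 -> R0=(2,0,0,0) value=2
Op 5: merge R1<->R0 -> R1=(2,0,0,0) R0=(2,0,0,0)
Op 6: inc R1 by 1 -> R1=(2,1,0,0) value=3

Answer: 0 0 0 0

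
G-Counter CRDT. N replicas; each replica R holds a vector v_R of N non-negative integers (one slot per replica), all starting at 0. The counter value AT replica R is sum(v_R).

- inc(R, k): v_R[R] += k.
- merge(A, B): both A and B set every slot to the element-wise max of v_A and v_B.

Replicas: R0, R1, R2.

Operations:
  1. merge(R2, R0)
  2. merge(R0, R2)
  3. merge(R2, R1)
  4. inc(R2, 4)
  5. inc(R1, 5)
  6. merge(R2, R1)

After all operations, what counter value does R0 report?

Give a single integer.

Answer: 0

Derivation:
Op 1: merge R2<->R0 -> R2=(0,0,0) R0=(0,0,0)
Op 2: merge R0<->R2 -> R0=(0,0,0) R2=(0,0,0)
Op 3: merge R2<->R1 -> R2=(0,0,0) R1=(0,0,0)
Op 4: inc R2 by 4 -> R2=(0,0,4) value=4
Op 5: inc R1 by 5 -> R1=(0,5,0) value=5
Op 6: merge R2<->R1 -> R2=(0,5,4) R1=(0,5,4)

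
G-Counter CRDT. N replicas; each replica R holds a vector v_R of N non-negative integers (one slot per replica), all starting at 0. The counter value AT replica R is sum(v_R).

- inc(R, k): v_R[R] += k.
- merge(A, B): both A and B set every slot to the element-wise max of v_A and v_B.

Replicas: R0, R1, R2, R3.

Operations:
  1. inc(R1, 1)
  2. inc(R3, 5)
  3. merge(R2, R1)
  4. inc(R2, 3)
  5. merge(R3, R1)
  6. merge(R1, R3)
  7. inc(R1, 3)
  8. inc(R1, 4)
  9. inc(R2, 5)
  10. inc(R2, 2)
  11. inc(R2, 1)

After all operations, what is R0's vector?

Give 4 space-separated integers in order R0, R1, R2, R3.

Op 1: inc R1 by 1 -> R1=(0,1,0,0) value=1
Op 2: inc R3 by 5 -> R3=(0,0,0,5) value=5
Op 3: merge R2<->R1 -> R2=(0,1,0,0) R1=(0,1,0,0)
Op 4: inc R2 by 3 -> R2=(0,1,3,0) value=4
Op 5: merge R3<->R1 -> R3=(0,1,0,5) R1=(0,1,0,5)
Op 6: merge R1<->R3 -> R1=(0,1,0,5) R3=(0,1,0,5)
Op 7: inc R1 by 3 -> R1=(0,4,0,5) value=9
Op 8: inc R1 by 4 -> R1=(0,8,0,5) value=13
Op 9: inc R2 by 5 -> R2=(0,1,8,0) value=9
Op 10: inc R2 by 2 -> R2=(0,1,10,0) value=11
Op 11: inc R2 by 1 -> R2=(0,1,11,0) value=12

Answer: 0 0 0 0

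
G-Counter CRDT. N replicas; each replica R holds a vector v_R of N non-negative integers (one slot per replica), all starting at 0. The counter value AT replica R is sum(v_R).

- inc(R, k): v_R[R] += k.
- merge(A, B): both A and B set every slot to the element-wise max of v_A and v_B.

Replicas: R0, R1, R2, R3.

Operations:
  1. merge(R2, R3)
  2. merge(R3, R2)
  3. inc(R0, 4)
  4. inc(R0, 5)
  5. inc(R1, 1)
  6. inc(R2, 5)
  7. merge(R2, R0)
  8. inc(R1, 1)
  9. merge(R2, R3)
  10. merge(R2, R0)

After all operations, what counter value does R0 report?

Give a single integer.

Answer: 14

Derivation:
Op 1: merge R2<->R3 -> R2=(0,0,0,0) R3=(0,0,0,0)
Op 2: merge R3<->R2 -> R3=(0,0,0,0) R2=(0,0,0,0)
Op 3: inc R0 by 4 -> R0=(4,0,0,0) value=4
Op 4: inc R0 by 5 -> R0=(9,0,0,0) value=9
Op 5: inc R1 by 1 -> R1=(0,1,0,0) value=1
Op 6: inc R2 by 5 -> R2=(0,0,5,0) value=5
Op 7: merge R2<->R0 -> R2=(9,0,5,0) R0=(9,0,5,0)
Op 8: inc R1 by 1 -> R1=(0,2,0,0) value=2
Op 9: merge R2<->R3 -> R2=(9,0,5,0) R3=(9,0,5,0)
Op 10: merge R2<->R0 -> R2=(9,0,5,0) R0=(9,0,5,0)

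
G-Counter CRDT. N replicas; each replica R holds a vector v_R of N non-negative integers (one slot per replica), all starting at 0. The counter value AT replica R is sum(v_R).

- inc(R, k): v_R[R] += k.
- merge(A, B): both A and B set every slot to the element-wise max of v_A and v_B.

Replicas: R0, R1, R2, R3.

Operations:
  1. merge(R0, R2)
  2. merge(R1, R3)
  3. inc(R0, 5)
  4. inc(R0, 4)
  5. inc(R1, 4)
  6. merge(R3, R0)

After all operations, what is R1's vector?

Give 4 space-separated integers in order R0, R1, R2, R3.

Answer: 0 4 0 0

Derivation:
Op 1: merge R0<->R2 -> R0=(0,0,0,0) R2=(0,0,0,0)
Op 2: merge R1<->R3 -> R1=(0,0,0,0) R3=(0,0,0,0)
Op 3: inc R0 by 5 -> R0=(5,0,0,0) value=5
Op 4: inc R0 by 4 -> R0=(9,0,0,0) value=9
Op 5: inc R1 by 4 -> R1=(0,4,0,0) value=4
Op 6: merge R3<->R0 -> R3=(9,0,0,0) R0=(9,0,0,0)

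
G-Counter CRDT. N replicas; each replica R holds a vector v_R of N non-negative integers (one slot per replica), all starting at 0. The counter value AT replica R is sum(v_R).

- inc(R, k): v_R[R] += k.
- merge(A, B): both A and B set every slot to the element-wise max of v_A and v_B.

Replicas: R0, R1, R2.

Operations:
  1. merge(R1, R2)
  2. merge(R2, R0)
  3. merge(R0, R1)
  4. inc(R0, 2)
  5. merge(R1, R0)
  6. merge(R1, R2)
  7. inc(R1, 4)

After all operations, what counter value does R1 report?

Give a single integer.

Answer: 6

Derivation:
Op 1: merge R1<->R2 -> R1=(0,0,0) R2=(0,0,0)
Op 2: merge R2<->R0 -> R2=(0,0,0) R0=(0,0,0)
Op 3: merge R0<->R1 -> R0=(0,0,0) R1=(0,0,0)
Op 4: inc R0 by 2 -> R0=(2,0,0) value=2
Op 5: merge R1<->R0 -> R1=(2,0,0) R0=(2,0,0)
Op 6: merge R1<->R2 -> R1=(2,0,0) R2=(2,0,0)
Op 7: inc R1 by 4 -> R1=(2,4,0) value=6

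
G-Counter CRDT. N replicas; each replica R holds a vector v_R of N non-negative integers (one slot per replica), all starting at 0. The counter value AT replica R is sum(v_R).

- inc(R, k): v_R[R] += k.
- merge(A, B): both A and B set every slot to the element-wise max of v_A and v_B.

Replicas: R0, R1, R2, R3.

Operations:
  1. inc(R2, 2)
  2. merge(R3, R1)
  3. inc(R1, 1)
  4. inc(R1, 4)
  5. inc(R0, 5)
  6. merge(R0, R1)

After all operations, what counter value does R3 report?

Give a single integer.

Answer: 0

Derivation:
Op 1: inc R2 by 2 -> R2=(0,0,2,0) value=2
Op 2: merge R3<->R1 -> R3=(0,0,0,0) R1=(0,0,0,0)
Op 3: inc R1 by 1 -> R1=(0,1,0,0) value=1
Op 4: inc R1 by 4 -> R1=(0,5,0,0) value=5
Op 5: inc R0 by 5 -> R0=(5,0,0,0) value=5
Op 6: merge R0<->R1 -> R0=(5,5,0,0) R1=(5,5,0,0)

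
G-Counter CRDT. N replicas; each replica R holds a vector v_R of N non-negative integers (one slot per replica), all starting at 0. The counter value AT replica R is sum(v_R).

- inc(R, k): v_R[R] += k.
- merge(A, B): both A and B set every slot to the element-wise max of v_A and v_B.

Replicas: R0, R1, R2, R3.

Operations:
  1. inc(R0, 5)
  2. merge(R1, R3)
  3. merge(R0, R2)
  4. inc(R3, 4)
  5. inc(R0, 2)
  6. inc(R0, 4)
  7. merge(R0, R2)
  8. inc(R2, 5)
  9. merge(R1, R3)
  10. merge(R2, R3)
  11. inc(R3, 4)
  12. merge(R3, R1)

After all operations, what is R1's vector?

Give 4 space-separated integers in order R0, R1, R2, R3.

Answer: 11 0 5 8

Derivation:
Op 1: inc R0 by 5 -> R0=(5,0,0,0) value=5
Op 2: merge R1<->R3 -> R1=(0,0,0,0) R3=(0,0,0,0)
Op 3: merge R0<->R2 -> R0=(5,0,0,0) R2=(5,0,0,0)
Op 4: inc R3 by 4 -> R3=(0,0,0,4) value=4
Op 5: inc R0 by 2 -> R0=(7,0,0,0) value=7
Op 6: inc R0 by 4 -> R0=(11,0,0,0) value=11
Op 7: merge R0<->R2 -> R0=(11,0,0,0) R2=(11,0,0,0)
Op 8: inc R2 by 5 -> R2=(11,0,5,0) value=16
Op 9: merge R1<->R3 -> R1=(0,0,0,4) R3=(0,0,0,4)
Op 10: merge R2<->R3 -> R2=(11,0,5,4) R3=(11,0,5,4)
Op 11: inc R3 by 4 -> R3=(11,0,5,8) value=24
Op 12: merge R3<->R1 -> R3=(11,0,5,8) R1=(11,0,5,8)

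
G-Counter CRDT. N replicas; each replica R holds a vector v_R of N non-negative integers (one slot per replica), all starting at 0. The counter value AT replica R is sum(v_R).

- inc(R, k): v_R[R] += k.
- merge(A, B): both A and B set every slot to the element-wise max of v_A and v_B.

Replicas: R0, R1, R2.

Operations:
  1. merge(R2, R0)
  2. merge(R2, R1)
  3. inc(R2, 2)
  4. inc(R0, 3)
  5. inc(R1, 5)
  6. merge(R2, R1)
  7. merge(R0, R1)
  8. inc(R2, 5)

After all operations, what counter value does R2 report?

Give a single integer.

Answer: 12

Derivation:
Op 1: merge R2<->R0 -> R2=(0,0,0) R0=(0,0,0)
Op 2: merge R2<->R1 -> R2=(0,0,0) R1=(0,0,0)
Op 3: inc R2 by 2 -> R2=(0,0,2) value=2
Op 4: inc R0 by 3 -> R0=(3,0,0) value=3
Op 5: inc R1 by 5 -> R1=(0,5,0) value=5
Op 6: merge R2<->R1 -> R2=(0,5,2) R1=(0,5,2)
Op 7: merge R0<->R1 -> R0=(3,5,2) R1=(3,5,2)
Op 8: inc R2 by 5 -> R2=(0,5,7) value=12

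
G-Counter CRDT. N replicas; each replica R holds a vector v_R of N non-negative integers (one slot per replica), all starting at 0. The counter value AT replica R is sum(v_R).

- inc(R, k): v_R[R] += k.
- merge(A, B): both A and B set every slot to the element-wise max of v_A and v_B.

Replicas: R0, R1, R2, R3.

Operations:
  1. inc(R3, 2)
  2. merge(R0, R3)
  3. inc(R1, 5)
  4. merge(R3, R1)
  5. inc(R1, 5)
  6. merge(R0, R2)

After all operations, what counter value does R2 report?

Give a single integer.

Answer: 2

Derivation:
Op 1: inc R3 by 2 -> R3=(0,0,0,2) value=2
Op 2: merge R0<->R3 -> R0=(0,0,0,2) R3=(0,0,0,2)
Op 3: inc R1 by 5 -> R1=(0,5,0,0) value=5
Op 4: merge R3<->R1 -> R3=(0,5,0,2) R1=(0,5,0,2)
Op 5: inc R1 by 5 -> R1=(0,10,0,2) value=12
Op 6: merge R0<->R2 -> R0=(0,0,0,2) R2=(0,0,0,2)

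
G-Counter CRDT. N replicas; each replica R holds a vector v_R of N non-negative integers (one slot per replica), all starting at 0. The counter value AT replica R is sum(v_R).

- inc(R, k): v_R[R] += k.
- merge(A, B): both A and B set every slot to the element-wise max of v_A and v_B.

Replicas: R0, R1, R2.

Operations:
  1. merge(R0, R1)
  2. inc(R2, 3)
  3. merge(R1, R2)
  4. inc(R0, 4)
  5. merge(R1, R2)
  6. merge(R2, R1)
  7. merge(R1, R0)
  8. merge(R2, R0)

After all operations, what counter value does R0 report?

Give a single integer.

Op 1: merge R0<->R1 -> R0=(0,0,0) R1=(0,0,0)
Op 2: inc R2 by 3 -> R2=(0,0,3) value=3
Op 3: merge R1<->R2 -> R1=(0,0,3) R2=(0,0,3)
Op 4: inc R0 by 4 -> R0=(4,0,0) value=4
Op 5: merge R1<->R2 -> R1=(0,0,3) R2=(0,0,3)
Op 6: merge R2<->R1 -> R2=(0,0,3) R1=(0,0,3)
Op 7: merge R1<->R0 -> R1=(4,0,3) R0=(4,0,3)
Op 8: merge R2<->R0 -> R2=(4,0,3) R0=(4,0,3)

Answer: 7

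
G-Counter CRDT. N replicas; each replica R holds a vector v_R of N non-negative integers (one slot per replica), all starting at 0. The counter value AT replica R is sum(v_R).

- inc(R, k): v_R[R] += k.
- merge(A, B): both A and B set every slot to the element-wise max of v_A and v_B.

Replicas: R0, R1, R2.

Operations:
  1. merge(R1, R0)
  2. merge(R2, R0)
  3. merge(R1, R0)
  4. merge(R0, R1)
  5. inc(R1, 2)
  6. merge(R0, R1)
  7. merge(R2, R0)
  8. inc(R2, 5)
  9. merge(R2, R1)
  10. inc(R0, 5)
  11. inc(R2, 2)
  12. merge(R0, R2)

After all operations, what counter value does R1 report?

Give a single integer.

Answer: 7

Derivation:
Op 1: merge R1<->R0 -> R1=(0,0,0) R0=(0,0,0)
Op 2: merge R2<->R0 -> R2=(0,0,0) R0=(0,0,0)
Op 3: merge R1<->R0 -> R1=(0,0,0) R0=(0,0,0)
Op 4: merge R0<->R1 -> R0=(0,0,0) R1=(0,0,0)
Op 5: inc R1 by 2 -> R1=(0,2,0) value=2
Op 6: merge R0<->R1 -> R0=(0,2,0) R1=(0,2,0)
Op 7: merge R2<->R0 -> R2=(0,2,0) R0=(0,2,0)
Op 8: inc R2 by 5 -> R2=(0,2,5) value=7
Op 9: merge R2<->R1 -> R2=(0,2,5) R1=(0,2,5)
Op 10: inc R0 by 5 -> R0=(5,2,0) value=7
Op 11: inc R2 by 2 -> R2=(0,2,7) value=9
Op 12: merge R0<->R2 -> R0=(5,2,7) R2=(5,2,7)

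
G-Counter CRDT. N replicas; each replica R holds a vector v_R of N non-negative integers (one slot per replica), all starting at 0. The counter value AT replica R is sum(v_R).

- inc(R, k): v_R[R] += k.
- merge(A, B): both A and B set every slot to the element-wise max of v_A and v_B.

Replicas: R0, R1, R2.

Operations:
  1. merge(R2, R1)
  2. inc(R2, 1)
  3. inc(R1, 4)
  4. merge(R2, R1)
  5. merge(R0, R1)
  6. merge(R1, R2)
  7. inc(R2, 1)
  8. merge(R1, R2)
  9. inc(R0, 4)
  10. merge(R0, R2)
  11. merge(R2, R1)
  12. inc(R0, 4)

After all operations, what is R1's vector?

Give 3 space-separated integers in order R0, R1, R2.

Answer: 4 4 2

Derivation:
Op 1: merge R2<->R1 -> R2=(0,0,0) R1=(0,0,0)
Op 2: inc R2 by 1 -> R2=(0,0,1) value=1
Op 3: inc R1 by 4 -> R1=(0,4,0) value=4
Op 4: merge R2<->R1 -> R2=(0,4,1) R1=(0,4,1)
Op 5: merge R0<->R1 -> R0=(0,4,1) R1=(0,4,1)
Op 6: merge R1<->R2 -> R1=(0,4,1) R2=(0,4,1)
Op 7: inc R2 by 1 -> R2=(0,4,2) value=6
Op 8: merge R1<->R2 -> R1=(0,4,2) R2=(0,4,2)
Op 9: inc R0 by 4 -> R0=(4,4,1) value=9
Op 10: merge R0<->R2 -> R0=(4,4,2) R2=(4,4,2)
Op 11: merge R2<->R1 -> R2=(4,4,2) R1=(4,4,2)
Op 12: inc R0 by 4 -> R0=(8,4,2) value=14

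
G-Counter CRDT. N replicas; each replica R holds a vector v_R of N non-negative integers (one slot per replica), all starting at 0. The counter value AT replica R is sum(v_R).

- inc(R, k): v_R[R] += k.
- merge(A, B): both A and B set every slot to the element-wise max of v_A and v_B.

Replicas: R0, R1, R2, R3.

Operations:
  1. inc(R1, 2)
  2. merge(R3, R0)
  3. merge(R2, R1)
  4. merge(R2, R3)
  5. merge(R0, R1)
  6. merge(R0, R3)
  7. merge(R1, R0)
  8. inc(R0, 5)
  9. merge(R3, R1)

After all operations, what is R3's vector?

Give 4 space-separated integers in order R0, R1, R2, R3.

Op 1: inc R1 by 2 -> R1=(0,2,0,0) value=2
Op 2: merge R3<->R0 -> R3=(0,0,0,0) R0=(0,0,0,0)
Op 3: merge R2<->R1 -> R2=(0,2,0,0) R1=(0,2,0,0)
Op 4: merge R2<->R3 -> R2=(0,2,0,0) R3=(0,2,0,0)
Op 5: merge R0<->R1 -> R0=(0,2,0,0) R1=(0,2,0,0)
Op 6: merge R0<->R3 -> R0=(0,2,0,0) R3=(0,2,0,0)
Op 7: merge R1<->R0 -> R1=(0,2,0,0) R0=(0,2,0,0)
Op 8: inc R0 by 5 -> R0=(5,2,0,0) value=7
Op 9: merge R3<->R1 -> R3=(0,2,0,0) R1=(0,2,0,0)

Answer: 0 2 0 0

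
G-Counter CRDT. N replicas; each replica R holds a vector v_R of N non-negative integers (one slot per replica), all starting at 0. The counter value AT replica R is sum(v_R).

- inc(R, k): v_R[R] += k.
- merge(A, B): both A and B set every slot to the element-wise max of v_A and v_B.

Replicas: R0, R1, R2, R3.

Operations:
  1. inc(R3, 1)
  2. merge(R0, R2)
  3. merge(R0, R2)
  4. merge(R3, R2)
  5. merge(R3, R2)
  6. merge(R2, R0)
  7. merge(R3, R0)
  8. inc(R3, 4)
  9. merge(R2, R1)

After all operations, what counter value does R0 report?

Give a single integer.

Op 1: inc R3 by 1 -> R3=(0,0,0,1) value=1
Op 2: merge R0<->R2 -> R0=(0,0,0,0) R2=(0,0,0,0)
Op 3: merge R0<->R2 -> R0=(0,0,0,0) R2=(0,0,0,0)
Op 4: merge R3<->R2 -> R3=(0,0,0,1) R2=(0,0,0,1)
Op 5: merge R3<->R2 -> R3=(0,0,0,1) R2=(0,0,0,1)
Op 6: merge R2<->R0 -> R2=(0,0,0,1) R0=(0,0,0,1)
Op 7: merge R3<->R0 -> R3=(0,0,0,1) R0=(0,0,0,1)
Op 8: inc R3 by 4 -> R3=(0,0,0,5) value=5
Op 9: merge R2<->R1 -> R2=(0,0,0,1) R1=(0,0,0,1)

Answer: 1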